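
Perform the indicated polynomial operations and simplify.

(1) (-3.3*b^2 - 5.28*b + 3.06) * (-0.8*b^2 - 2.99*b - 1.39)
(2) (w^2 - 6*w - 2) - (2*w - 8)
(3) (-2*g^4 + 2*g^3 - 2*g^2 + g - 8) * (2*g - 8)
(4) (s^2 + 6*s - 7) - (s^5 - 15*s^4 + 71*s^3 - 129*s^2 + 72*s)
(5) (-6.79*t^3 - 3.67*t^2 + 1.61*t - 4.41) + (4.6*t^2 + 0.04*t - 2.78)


(1) = 2.64*b^4 + 14.091*b^3 + 17.9262*b^2 - 1.8102*b - 4.2534
(2) = w^2 - 8*w + 6
(3) = -4*g^5 + 20*g^4 - 20*g^3 + 18*g^2 - 24*g + 64
(4) = -s^5 + 15*s^4 - 71*s^3 + 130*s^2 - 66*s - 7
(5) = -6.79*t^3 + 0.93*t^2 + 1.65*t - 7.19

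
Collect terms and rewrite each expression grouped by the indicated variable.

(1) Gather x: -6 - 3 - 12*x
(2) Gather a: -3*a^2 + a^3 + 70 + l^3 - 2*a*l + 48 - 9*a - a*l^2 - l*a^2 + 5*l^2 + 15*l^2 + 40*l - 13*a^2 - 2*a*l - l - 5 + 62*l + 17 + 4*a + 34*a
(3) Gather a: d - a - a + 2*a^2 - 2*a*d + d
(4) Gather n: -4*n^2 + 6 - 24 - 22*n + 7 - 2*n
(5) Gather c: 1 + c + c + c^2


(1) = -12*x - 9
(2) = a^3 + a^2*(-l - 16) + a*(-l^2 - 4*l + 29) + l^3 + 20*l^2 + 101*l + 130
(3) = 2*a^2 + a*(-2*d - 2) + 2*d
(4) = -4*n^2 - 24*n - 11
(5) = c^2 + 2*c + 1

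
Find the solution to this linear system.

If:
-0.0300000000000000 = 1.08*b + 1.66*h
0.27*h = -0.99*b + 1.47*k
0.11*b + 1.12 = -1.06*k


Then:
b = -1.60
h = 1.02
k = -0.89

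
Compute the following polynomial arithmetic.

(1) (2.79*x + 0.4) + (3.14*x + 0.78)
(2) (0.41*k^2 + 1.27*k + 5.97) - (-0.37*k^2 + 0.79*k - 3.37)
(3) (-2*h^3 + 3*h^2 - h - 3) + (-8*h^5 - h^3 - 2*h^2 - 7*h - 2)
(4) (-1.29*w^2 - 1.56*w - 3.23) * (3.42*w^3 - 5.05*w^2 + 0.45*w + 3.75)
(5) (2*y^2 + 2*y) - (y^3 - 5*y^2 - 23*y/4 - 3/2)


(1) = 5.93*x + 1.18
(2) = 0.78*k^2 + 0.48*k + 9.34
(3) = -8*h^5 - 3*h^3 + h^2 - 8*h - 5
(4) = -4.4118*w^5 + 1.1793*w^4 - 3.7491*w^3 + 10.772*w^2 - 7.3035*w - 12.1125
(5) = -y^3 + 7*y^2 + 31*y/4 + 3/2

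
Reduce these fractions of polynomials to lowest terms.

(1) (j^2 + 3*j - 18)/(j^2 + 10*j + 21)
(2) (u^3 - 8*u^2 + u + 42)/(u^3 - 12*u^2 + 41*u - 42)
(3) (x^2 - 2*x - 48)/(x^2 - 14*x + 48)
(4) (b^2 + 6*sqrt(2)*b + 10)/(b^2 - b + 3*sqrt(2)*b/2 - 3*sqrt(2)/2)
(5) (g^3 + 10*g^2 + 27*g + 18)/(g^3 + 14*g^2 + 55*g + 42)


(1) = (j^2 + 3*j - 18)/(j^2 + 10*j + 21)
(2) = (u + 2)/(u - 2)
(3) = (x + 6)/(x - 6)
(4) = (2*b^2 + 12*sqrt(2)*b + 20)/(2*b^2 + b*(-2 + 3*sqrt(2)) - 3*sqrt(2))
(5) = (g + 3)/(g + 7)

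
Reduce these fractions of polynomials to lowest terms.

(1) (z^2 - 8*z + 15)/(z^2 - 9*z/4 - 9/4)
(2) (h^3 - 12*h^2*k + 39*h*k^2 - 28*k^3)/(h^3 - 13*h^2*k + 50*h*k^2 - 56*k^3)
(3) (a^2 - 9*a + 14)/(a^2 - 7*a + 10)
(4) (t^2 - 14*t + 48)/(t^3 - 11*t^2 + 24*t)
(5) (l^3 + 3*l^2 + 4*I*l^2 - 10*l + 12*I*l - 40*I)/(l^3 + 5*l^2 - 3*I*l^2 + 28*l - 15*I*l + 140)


(1) = (4*z - 20)/(4*z + 3)
(2) = (h - k)/(h - 2*k)
(3) = (a - 7)/(a - 5)
(4) = (t - 6)/(t^2 - 3*t)
(5) = (l - 2)/(l - 7*I)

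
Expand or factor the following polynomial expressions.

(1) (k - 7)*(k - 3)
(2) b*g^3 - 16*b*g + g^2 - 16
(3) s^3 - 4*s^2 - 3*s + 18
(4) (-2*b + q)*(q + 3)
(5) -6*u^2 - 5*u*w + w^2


(1) = k^2 - 10*k + 21
(2) = (g - 4)*(g + 4)*(b*g + 1)
(3) = (s - 3)^2*(s + 2)
(4) = -2*b*q - 6*b + q^2 + 3*q
(5) = (-6*u + w)*(u + w)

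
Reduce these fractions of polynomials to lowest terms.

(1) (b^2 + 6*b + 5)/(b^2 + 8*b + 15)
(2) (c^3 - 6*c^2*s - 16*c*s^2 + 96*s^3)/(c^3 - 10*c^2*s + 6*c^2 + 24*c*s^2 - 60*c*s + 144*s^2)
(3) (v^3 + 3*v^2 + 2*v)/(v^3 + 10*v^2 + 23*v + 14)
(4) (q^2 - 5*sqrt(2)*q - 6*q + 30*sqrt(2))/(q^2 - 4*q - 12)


(1) = (b + 1)/(b + 3)
(2) = (c + 4*s)/(c + 6)
(3) = v/(v + 7)
(4) = (q - 5*sqrt(2))/(q + 2)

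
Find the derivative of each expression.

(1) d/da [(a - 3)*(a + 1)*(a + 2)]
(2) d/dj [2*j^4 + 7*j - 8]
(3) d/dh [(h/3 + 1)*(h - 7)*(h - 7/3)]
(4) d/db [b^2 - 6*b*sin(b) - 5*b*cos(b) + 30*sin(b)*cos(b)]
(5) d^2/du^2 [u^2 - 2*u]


(1) = 3*a^2 - 7
(2) = 8*j^3 + 7
(3) = h^2 - 38*h/9 - 35/9
(4) = 5*b*sin(b) - 6*b*cos(b) + 2*b - 6*sin(b) - 5*cos(b) + 30*cos(2*b)
(5) = 2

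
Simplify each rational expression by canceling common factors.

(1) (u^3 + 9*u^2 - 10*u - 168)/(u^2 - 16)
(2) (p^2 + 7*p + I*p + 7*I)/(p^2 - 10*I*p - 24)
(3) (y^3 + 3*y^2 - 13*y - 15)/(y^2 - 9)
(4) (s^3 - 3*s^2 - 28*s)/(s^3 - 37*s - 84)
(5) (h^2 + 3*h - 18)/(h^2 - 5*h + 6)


(1) = (u^2 + 13*u + 42)/(u + 4)
(2) = (p^2 + p*(7 + I) + 7*I)/(p^2 - 10*I*p - 24)
(3) = (y^2 + 6*y + 5)/(y + 3)
(4) = s/(s + 3)
(5) = (h + 6)/(h - 2)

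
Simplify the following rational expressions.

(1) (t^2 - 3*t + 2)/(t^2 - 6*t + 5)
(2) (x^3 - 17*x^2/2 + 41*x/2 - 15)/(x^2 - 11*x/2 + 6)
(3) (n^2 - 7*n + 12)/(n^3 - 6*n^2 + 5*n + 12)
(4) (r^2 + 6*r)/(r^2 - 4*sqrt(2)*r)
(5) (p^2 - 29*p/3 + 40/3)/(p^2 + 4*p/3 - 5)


(1) = (t - 2)/(t - 5)
(2) = (x^2 - 7*x + 10)/(x - 4)
(3) = 1/(n + 1)
(4) = (r + 6)/(r - 4*sqrt(2))
(5) = (p - 8)/(p + 3)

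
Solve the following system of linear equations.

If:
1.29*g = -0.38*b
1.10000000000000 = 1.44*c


Then:
b = -3.39473684210526*g
c = 0.76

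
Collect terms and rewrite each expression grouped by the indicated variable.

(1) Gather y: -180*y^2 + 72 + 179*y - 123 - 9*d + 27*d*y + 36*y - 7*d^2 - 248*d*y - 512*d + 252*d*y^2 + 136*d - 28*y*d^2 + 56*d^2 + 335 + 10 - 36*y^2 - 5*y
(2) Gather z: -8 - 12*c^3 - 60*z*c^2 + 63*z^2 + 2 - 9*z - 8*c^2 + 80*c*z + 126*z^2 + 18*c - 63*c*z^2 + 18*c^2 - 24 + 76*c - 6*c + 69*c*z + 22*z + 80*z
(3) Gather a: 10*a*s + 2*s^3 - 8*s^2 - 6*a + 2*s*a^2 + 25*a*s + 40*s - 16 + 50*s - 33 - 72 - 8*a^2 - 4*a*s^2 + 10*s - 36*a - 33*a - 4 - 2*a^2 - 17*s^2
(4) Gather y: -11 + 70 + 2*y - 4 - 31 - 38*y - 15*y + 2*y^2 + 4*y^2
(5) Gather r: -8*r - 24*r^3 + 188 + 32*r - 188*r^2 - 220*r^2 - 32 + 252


(1) = 49*d^2 - 385*d + y^2*(252*d - 216) + y*(-28*d^2 - 221*d + 210) + 294
(2) = -12*c^3 + 10*c^2 + 88*c + z^2*(189 - 63*c) + z*(-60*c^2 + 149*c + 93) - 30
(3) = a^2*(2*s - 10) + a*(-4*s^2 + 35*s - 75) + 2*s^3 - 25*s^2 + 100*s - 125
(4) = 6*y^2 - 51*y + 24
(5) = -24*r^3 - 408*r^2 + 24*r + 408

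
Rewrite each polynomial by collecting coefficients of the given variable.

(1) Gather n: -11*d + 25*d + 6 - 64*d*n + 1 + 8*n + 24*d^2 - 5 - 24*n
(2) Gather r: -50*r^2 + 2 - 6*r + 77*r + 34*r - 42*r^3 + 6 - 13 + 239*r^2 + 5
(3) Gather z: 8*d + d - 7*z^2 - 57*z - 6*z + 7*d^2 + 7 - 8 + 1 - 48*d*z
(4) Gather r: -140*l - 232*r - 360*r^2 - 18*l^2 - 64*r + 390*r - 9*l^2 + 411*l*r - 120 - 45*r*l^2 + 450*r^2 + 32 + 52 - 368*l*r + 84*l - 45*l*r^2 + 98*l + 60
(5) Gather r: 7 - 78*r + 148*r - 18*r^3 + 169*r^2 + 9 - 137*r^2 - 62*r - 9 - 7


(1) = 24*d^2 + 14*d + n*(-64*d - 16) + 2
(2) = -42*r^3 + 189*r^2 + 105*r
(3) = 7*d^2 + 9*d - 7*z^2 + z*(-48*d - 63)
(4) = -27*l^2 + 42*l + r^2*(90 - 45*l) + r*(-45*l^2 + 43*l + 94) + 24
(5) = -18*r^3 + 32*r^2 + 8*r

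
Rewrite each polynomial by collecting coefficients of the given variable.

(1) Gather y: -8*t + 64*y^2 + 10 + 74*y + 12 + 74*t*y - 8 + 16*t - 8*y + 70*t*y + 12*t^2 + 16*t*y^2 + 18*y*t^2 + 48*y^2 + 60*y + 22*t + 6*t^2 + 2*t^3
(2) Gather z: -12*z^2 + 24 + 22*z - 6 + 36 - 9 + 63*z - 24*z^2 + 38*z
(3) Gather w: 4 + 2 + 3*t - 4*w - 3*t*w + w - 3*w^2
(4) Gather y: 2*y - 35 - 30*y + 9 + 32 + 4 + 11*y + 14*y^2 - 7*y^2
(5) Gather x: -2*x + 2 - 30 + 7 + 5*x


(1) = 2*t^3 + 18*t^2 + 30*t + y^2*(16*t + 112) + y*(18*t^2 + 144*t + 126) + 14
(2) = -36*z^2 + 123*z + 45
(3) = 3*t - 3*w^2 + w*(-3*t - 3) + 6
(4) = 7*y^2 - 17*y + 10
(5) = 3*x - 21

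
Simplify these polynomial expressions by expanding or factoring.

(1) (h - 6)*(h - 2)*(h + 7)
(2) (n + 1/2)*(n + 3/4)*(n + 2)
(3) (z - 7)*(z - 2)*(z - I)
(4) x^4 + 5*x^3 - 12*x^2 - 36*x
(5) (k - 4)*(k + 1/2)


(1) = h^3 - h^2 - 44*h + 84
(2) = n^3 + 13*n^2/4 + 23*n/8 + 3/4
(3) = z^3 - 9*z^2 - I*z^2 + 14*z + 9*I*z - 14*I
(4) = x*(x - 3)*(x + 2)*(x + 6)
(5) = k^2 - 7*k/2 - 2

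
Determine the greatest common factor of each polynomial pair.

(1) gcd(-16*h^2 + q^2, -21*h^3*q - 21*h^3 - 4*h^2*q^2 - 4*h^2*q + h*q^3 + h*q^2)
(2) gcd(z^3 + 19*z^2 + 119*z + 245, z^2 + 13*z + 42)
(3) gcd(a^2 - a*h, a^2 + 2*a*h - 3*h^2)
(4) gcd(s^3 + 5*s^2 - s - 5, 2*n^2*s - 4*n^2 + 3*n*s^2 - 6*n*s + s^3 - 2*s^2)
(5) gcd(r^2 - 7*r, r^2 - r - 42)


(1) = 1
(2) = gcd((z + 5)*(z + 7)^2, (z + 6)*(z + 7)) = z + 7
(3) = a - h
(4) = 1
(5) = r - 7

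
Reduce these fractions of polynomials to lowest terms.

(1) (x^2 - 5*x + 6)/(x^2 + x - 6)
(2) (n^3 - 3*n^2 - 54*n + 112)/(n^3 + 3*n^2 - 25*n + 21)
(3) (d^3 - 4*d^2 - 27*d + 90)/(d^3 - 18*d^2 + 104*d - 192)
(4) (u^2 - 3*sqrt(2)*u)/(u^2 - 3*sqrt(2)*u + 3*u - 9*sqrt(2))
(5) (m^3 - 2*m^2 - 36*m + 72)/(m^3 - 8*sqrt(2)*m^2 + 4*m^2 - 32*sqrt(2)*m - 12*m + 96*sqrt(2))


(1) = (x - 3)/(x + 3)
(2) = (n^2 - 10*n + 16)/(n^2 - 4*n + 3)
(3) = (d^2 + 2*d - 15)/(d^2 - 12*d + 32)
(4) = u/(u + 3)
(5) = (m - 6)/(m - 8*sqrt(2))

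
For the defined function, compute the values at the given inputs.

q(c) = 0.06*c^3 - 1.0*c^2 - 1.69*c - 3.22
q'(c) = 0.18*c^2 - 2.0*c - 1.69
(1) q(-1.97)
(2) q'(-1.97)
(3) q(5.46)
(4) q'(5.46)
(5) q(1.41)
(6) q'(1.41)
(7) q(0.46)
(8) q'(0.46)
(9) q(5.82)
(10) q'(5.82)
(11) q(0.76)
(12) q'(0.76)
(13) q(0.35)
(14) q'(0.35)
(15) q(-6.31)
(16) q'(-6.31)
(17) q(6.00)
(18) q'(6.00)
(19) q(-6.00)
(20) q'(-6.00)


(1) = -4.23
(2) = 2.95
(3) = -32.49
(4) = -7.24
(5) = -7.42
(6) = -4.15
(7) = -4.20
(8) = -2.57
(9) = -35.10
(10) = -7.23
(11) = -5.06
(12) = -3.11
(13) = -3.93
(14) = -2.37
(15) = -47.45
(16) = 18.10
(17) = -36.40
(18) = -7.21
(19) = -42.04
(20) = 16.79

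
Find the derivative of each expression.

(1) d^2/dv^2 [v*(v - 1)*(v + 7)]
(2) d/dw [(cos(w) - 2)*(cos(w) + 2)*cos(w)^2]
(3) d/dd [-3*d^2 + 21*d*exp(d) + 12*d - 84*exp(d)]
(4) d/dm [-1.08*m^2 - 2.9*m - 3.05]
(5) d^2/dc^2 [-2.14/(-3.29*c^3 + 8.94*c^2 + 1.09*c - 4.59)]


(1) = 6*v + 12
(2) = 3*sin(2*w) - sin(4*w)/2
(3) = 21*d*exp(d) - 6*d - 63*exp(d) + 12
(4) = -2.16*m - 2.9
(5) = ((38.2632 - 42.2436*c)*(3.29*c^3 - 8.94*c^2 - 1.09*c + 4.59) + 2.14*(-19.74*c^2 + 35.76*c + 2.18)*(-9.87*c^2 + 17.88*c + 1.09))/(3.29*c^3 - 8.94*c^2 - 1.09*c + 4.59)^3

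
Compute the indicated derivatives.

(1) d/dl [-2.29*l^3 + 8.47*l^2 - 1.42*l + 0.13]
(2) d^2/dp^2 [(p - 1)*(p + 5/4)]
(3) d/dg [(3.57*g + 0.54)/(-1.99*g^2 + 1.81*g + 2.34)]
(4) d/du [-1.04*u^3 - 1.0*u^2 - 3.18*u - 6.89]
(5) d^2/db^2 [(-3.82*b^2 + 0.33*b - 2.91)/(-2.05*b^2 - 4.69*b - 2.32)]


(1) = -6.87*l^2 + 16.94*l - 1.42
(2) = 2
(3) = (7.1043*g^2 + 2.1492*g + 7.3764)/(3.9601*g^4 - 7.2038*g^3 - 6.0371*g^2 + 8.4708*g + 5.4756)
(4) = -3.12*u^2 - 2.0*u - 3.18
(5) = (-76.22843*b^3 - 35.63187*b^2 + 177.28605*b + 148.640246)/(8.615125*b^6 + 59.129175*b^5 + 164.525415*b^4 + 236.995549*b^3 + 186.194616*b^2 + 75.730368*b + 12.487168)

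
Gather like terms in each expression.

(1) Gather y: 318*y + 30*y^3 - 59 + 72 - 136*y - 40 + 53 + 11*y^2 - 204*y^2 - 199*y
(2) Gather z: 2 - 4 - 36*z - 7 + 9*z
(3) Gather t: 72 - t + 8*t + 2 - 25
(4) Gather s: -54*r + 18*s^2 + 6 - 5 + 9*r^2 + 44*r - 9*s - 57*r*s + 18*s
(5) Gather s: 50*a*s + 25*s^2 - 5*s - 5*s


(1) = 30*y^3 - 193*y^2 - 17*y + 26
(2) = -27*z - 9
(3) = 7*t + 49
(4) = 9*r^2 - 10*r + 18*s^2 + s*(9 - 57*r) + 1
(5) = 25*s^2 + s*(50*a - 10)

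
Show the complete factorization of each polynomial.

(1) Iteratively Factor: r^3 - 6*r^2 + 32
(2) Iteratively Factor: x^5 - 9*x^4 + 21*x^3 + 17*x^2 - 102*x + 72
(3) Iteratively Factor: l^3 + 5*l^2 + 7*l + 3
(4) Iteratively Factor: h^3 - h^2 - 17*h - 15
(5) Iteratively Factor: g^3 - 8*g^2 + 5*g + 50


(1) = (r - 4)*(r^2 - 2*r - 8) = (r - 4)*(r + 2)*(r - 4)
(2) = (x - 3)*(x^4 - 6*x^3 + 3*x^2 + 26*x - 24) = (x - 4)*(x - 3)*(x^3 - 2*x^2 - 5*x + 6) = (x - 4)*(x - 3)*(x - 1)*(x^2 - x - 6) = (x - 4)*(x - 3)^2*(x - 1)*(x + 2)
(3) = (l + 1)*(l^2 + 4*l + 3) = (l + 1)^2*(l + 3)
(4) = (h + 1)*(h^2 - 2*h - 15) = (h - 5)*(h + 1)*(h + 3)
(5) = (g - 5)*(g^2 - 3*g - 10) = (g - 5)*(g + 2)*(g - 5)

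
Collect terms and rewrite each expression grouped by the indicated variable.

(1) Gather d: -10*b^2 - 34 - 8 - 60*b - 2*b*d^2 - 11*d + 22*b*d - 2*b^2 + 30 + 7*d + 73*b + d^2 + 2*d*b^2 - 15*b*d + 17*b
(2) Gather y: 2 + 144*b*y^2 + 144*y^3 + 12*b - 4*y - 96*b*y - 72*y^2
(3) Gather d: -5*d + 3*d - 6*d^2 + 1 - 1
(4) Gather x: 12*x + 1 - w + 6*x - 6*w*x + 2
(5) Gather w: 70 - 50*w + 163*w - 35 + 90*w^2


(1) = -12*b^2 + 30*b + d^2*(1 - 2*b) + d*(2*b^2 + 7*b - 4) - 12
(2) = 12*b + 144*y^3 + y^2*(144*b - 72) + y*(-96*b - 4) + 2
(3) = -6*d^2 - 2*d
(4) = -w + x*(18 - 6*w) + 3
(5) = 90*w^2 + 113*w + 35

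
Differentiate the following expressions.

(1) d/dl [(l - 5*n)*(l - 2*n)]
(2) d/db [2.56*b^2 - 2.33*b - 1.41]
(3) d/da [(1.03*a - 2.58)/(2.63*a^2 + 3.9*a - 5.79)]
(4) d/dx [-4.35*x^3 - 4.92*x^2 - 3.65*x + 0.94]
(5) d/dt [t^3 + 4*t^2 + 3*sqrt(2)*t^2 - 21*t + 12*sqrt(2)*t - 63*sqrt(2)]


(1) = 2*l - 7*n
(2) = 5.12*b - 2.33
(3) = (-2.7089*a^2 + 13.5708*a + 4.0983)/(6.9169*a^4 + 20.514*a^3 - 15.2454*a^2 - 45.162*a + 33.5241)
(4) = -13.05*x^2 - 9.84*x - 3.65
(5) = 3*t^2 + 8*t + 6*sqrt(2)*t - 21 + 12*sqrt(2)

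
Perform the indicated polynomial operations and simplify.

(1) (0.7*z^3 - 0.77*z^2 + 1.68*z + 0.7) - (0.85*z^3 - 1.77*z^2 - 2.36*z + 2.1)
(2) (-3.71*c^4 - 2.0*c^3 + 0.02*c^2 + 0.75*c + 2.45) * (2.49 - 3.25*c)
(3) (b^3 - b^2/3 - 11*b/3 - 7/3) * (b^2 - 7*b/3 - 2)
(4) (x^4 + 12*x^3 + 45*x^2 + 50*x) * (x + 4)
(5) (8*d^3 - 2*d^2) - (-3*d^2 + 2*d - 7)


(1) = -0.15*z^3 + 1.0*z^2 + 4.04*z - 1.4
(2) = 12.0575*c^5 - 2.7379*c^4 - 5.045*c^3 - 2.3877*c^2 - 6.095*c + 6.1005
(3) = b^5 - 8*b^4/3 - 44*b^3/9 + 62*b^2/9 + 115*b/9 + 14/3
(4) = x^5 + 16*x^4 + 93*x^3 + 230*x^2 + 200*x
(5) = 8*d^3 + d^2 - 2*d + 7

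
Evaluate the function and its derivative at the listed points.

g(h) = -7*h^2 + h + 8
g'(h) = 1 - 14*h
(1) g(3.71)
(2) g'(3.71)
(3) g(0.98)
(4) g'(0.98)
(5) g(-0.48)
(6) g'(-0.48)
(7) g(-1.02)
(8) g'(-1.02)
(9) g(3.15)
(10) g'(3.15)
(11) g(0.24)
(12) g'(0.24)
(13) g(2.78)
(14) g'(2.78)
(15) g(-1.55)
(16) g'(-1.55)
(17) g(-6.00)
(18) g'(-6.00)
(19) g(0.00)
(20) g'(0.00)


(1) = -84.64
(2) = -50.94
(3) = 2.26
(4) = -12.72
(5) = 5.91
(6) = 7.72
(7) = -0.30
(8) = 15.28
(9) = -58.31
(10) = -43.10
(11) = 7.84
(12) = -2.36
(13) = -43.32
(14) = -37.92
(15) = -10.37
(16) = 22.70
(17) = -250.00
(18) = 85.00
(19) = 8.00
(20) = 1.00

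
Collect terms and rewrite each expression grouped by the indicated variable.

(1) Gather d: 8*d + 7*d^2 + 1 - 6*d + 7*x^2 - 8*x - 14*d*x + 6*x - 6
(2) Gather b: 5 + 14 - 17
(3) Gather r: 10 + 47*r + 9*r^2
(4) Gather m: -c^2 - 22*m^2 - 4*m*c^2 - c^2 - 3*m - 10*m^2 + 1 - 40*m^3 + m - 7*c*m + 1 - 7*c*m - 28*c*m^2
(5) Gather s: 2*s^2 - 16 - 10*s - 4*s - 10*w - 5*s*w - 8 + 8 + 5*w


(1) = 7*d^2 + d*(2 - 14*x) + 7*x^2 - 2*x - 5
(2) = 2
(3) = 9*r^2 + 47*r + 10
(4) = -2*c^2 - 40*m^3 + m^2*(-28*c - 32) + m*(-4*c^2 - 14*c - 2) + 2
(5) = 2*s^2 + s*(-5*w - 14) - 5*w - 16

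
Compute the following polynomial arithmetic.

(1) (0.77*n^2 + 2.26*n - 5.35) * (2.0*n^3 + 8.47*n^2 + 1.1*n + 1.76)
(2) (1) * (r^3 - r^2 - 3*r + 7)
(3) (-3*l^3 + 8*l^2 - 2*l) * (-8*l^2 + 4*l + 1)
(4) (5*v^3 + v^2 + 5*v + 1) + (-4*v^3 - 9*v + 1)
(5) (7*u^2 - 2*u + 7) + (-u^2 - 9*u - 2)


(1) = 1.54*n^5 + 11.0419*n^4 + 9.2892*n^3 - 41.4733*n^2 - 1.9074*n - 9.416
(2) = r^3 - r^2 - 3*r + 7
(3) = 24*l^5 - 76*l^4 + 45*l^3 - 2*l
(4) = v^3 + v^2 - 4*v + 2
(5) = 6*u^2 - 11*u + 5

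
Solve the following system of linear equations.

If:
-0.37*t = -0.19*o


Then:
o = 1.94736842105263*t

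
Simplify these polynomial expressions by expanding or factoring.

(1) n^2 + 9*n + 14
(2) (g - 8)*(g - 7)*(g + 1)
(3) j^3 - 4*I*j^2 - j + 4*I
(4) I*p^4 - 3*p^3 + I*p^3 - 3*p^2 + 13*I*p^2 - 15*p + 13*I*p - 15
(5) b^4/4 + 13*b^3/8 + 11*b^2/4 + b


(1) = (n + 2)*(n + 7)
(2) = g^3 - 14*g^2 + 41*g + 56
(3) = (j - 1)*(j + 1)*(j - 4*I)
(4) = (p - 3*I)*(p + I)*(p + 5*I)*(I*p + I)
(5) = b*(b/4 + 1)*(b + 1/2)*(b + 2)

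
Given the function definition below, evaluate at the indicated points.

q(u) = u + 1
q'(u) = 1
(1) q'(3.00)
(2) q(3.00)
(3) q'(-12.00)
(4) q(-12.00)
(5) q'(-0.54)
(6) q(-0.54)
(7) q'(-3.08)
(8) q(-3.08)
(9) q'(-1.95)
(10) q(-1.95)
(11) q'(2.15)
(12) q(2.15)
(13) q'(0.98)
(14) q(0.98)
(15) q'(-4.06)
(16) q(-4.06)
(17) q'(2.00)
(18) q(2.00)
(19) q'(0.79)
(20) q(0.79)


(1) = 1.00
(2) = 4.00
(3) = 1.00
(4) = -11.00
(5) = 1.00
(6) = 0.46
(7) = 1.00
(8) = -2.08
(9) = 1.00
(10) = -0.95
(11) = 1.00
(12) = 3.15
(13) = 1.00
(14) = 1.98
(15) = 1.00
(16) = -3.06
(17) = 1.00
(18) = 3.00
(19) = 1.00
(20) = 1.79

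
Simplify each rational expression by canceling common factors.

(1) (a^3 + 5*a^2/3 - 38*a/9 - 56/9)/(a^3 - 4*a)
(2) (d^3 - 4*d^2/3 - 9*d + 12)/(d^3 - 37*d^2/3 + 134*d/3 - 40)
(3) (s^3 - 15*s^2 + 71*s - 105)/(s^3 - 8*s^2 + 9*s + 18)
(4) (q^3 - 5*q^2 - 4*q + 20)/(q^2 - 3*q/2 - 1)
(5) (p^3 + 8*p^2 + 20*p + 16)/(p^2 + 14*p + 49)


(1) = (9*a^2 + 33*a + 28)/(9*a^2 + 18*a)
(2) = (d^2 - 9)/(d^2 - 11*d + 30)
(3) = (s^2 - 12*s + 35)/(s^2 - 5*s - 6)
(4) = (2*q^2 - 6*q - 20)/(2*q + 1)
(5) = (p^3 + 8*p^2 + 20*p + 16)/(p^2 + 14*p + 49)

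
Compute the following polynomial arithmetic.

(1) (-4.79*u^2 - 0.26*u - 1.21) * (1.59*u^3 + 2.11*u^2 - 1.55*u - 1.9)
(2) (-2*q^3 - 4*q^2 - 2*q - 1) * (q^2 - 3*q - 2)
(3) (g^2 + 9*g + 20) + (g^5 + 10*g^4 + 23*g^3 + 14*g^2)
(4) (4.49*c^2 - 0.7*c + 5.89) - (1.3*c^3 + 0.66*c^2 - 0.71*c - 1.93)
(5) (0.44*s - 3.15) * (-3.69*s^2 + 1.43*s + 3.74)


(1) = -7.6161*u^5 - 10.5203*u^4 + 4.952*u^3 + 6.9509*u^2 + 2.3695*u + 2.299
(2) = -2*q^5 + 2*q^4 + 14*q^3 + 13*q^2 + 7*q + 2
(3) = g^5 + 10*g^4 + 23*g^3 + 15*g^2 + 9*g + 20
(4) = -1.3*c^3 + 3.83*c^2 + 0.01*c + 7.82
(5) = -1.6236*s^3 + 12.2527*s^2 - 2.8589*s - 11.781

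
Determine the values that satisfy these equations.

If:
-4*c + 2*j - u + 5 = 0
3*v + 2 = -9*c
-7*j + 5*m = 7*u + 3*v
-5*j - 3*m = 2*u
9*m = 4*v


Then:
c = 17/3
j = 530/81
m = -212/27
u = -371/81
v = -53/3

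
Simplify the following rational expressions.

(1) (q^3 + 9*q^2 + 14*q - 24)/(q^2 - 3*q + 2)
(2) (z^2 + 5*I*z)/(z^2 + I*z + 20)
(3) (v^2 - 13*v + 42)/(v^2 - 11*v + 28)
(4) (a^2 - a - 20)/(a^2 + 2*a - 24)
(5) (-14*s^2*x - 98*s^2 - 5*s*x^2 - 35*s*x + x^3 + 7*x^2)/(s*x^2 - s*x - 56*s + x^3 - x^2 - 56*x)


(1) = (q^2 + 10*q + 24)/(q - 2)
(2) = z/(z - 4*I)
(3) = (v - 6)/(v - 4)
(4) = (a^2 - a - 20)/(a^2 + 2*a - 24)
(5) = (-14*s^2 - 5*s*x + x^2)/(s*x - 8*s + x^2 - 8*x)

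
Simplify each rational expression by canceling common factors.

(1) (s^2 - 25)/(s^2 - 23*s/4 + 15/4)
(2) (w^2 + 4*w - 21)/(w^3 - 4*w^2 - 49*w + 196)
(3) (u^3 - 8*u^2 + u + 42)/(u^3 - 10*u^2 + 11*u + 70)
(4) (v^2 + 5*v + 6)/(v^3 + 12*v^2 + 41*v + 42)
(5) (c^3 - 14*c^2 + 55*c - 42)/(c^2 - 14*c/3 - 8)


(1) = (4*s + 20)/(4*s - 3)
(2) = (w - 3)/(w^2 - 11*w + 28)
(3) = (u - 3)/(u - 5)
(4) = 1/(v + 7)
(5) = (3*c^2 - 24*c + 21)/(3*c + 4)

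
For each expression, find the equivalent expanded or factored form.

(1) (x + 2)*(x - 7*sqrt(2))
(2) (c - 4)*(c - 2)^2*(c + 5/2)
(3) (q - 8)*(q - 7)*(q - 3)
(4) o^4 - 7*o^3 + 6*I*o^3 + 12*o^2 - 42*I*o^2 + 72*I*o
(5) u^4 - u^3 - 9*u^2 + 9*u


(1) = x^2 - 7*sqrt(2)*x + 2*x - 14*sqrt(2)
(2) = c^4 - 11*c^3/2 + 34*c - 40
(3) = q^3 - 18*q^2 + 101*q - 168
(4) = o*(o - 4)*(o - 3)*(o + 6*I)
(5) = u*(u - 3)*(u - 1)*(u + 3)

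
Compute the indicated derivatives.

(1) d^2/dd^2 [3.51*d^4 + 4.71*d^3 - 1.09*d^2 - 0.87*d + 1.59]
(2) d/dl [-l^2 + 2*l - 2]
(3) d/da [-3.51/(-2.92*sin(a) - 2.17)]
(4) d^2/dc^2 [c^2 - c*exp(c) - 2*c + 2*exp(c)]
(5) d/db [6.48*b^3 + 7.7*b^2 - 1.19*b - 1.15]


(1) = 42.12*d^2 + 28.26*d - 2.18
(2) = 2 - 2*l
(3) = -10.2492*cos(a)/(2.92*sin(a) + 2.17)^2
(4) = -c*exp(c) + 2
(5) = 19.44*b^2 + 15.4*b - 1.19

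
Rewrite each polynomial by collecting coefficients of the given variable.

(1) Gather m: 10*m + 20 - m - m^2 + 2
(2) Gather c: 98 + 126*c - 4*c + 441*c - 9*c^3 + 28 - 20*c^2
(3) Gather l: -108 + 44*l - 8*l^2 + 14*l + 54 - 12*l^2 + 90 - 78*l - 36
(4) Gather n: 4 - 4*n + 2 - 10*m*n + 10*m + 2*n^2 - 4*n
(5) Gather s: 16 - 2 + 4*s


(1) = -m^2 + 9*m + 22
(2) = -9*c^3 - 20*c^2 + 563*c + 126
(3) = -20*l^2 - 20*l
(4) = 10*m + 2*n^2 + n*(-10*m - 8) + 6
(5) = 4*s + 14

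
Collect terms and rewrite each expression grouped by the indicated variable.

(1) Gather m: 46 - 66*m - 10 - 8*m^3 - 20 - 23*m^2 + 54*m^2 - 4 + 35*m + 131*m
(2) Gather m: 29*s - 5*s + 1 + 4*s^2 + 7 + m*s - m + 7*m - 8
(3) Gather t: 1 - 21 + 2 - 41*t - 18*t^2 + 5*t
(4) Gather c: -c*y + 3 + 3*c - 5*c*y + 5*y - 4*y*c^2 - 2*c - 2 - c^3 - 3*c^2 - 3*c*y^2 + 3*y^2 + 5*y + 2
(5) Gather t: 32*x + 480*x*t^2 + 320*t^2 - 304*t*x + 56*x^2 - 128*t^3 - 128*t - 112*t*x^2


(1) = -8*m^3 + 31*m^2 + 100*m + 12
(2) = m*(s + 6) + 4*s^2 + 24*s
(3) = -18*t^2 - 36*t - 18
(4) = -c^3 + c^2*(-4*y - 3) + c*(-3*y^2 - 6*y + 1) + 3*y^2 + 10*y + 3
(5) = -128*t^3 + t^2*(480*x + 320) + t*(-112*x^2 - 304*x - 128) + 56*x^2 + 32*x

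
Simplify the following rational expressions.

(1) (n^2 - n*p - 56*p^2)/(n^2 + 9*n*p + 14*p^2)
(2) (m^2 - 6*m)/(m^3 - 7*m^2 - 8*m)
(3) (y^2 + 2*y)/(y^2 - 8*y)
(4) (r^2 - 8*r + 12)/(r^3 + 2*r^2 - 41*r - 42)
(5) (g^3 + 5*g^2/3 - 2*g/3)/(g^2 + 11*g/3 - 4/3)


(1) = (n - 8*p)/(n + 2*p)
(2) = (m - 6)/(m^2 - 7*m - 8)
(3) = (y + 2)/(y - 8)
(4) = (r - 2)/(r^2 + 8*r + 7)
(5) = (g^2 + 2*g)/(g + 4)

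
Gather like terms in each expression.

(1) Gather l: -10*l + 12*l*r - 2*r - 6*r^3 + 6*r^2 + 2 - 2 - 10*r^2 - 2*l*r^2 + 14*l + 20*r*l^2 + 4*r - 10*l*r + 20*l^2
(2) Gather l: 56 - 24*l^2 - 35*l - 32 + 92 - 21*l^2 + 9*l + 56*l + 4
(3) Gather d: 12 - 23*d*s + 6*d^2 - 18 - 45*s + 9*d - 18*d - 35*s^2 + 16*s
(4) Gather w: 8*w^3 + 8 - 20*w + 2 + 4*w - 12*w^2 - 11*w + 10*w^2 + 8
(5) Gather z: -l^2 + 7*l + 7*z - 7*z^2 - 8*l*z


(1) = l^2*(20*r + 20) + l*(-2*r^2 + 2*r + 4) - 6*r^3 - 4*r^2 + 2*r
(2) = -45*l^2 + 30*l + 120
(3) = 6*d^2 + d*(-23*s - 9) - 35*s^2 - 29*s - 6
(4) = 8*w^3 - 2*w^2 - 27*w + 18
(5) = -l^2 + 7*l - 7*z^2 + z*(7 - 8*l)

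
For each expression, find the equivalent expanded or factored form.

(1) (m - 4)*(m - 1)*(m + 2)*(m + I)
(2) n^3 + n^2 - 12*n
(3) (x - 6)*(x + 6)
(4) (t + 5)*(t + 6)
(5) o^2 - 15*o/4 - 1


(1) = m^4 - 3*m^3 + I*m^3 - 6*m^2 - 3*I*m^2 + 8*m - 6*I*m + 8*I
(2) = n*(n - 3)*(n + 4)
(3) = x^2 - 36
(4) = t^2 + 11*t + 30
(5) = (o - 4)*(o + 1/4)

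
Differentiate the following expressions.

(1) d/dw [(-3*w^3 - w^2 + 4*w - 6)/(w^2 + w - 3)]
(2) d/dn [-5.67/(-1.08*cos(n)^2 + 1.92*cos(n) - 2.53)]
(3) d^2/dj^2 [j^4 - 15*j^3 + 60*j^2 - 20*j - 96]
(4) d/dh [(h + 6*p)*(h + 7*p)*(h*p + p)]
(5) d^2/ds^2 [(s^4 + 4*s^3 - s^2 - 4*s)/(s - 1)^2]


(1) = (-3*w^4 - 6*w^3 + 22*w^2 + 18*w - 6)/(w^4 + 2*w^3 - 5*w^2 - 6*w + 9)
(2) = (12.2472*cos(n) - 10.8864)*sin(n)/(1.08*cos(n)^2 - 1.92*cos(n) + 2.53)^2
(3) = 12*j^2 - 90*j + 120
(4) = p*(3*h^2 + 26*h*p + 2*h + 42*p^2 + 13*p)
(5) = 2*(s^3 - 3*s^2 + 3*s + 9)/(s^3 - 3*s^2 + 3*s - 1)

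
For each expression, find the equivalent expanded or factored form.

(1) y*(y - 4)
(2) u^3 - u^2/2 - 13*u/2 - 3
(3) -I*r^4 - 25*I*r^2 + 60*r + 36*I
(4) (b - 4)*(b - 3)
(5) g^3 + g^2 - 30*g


(1) = y^2 - 4*y
(2) = (u - 3)*(u + 1/2)*(u + 2)
(3) = (r - 6*I)*(r + 2*I)*(r + 3*I)*(-I*r + 1)
(4) = b^2 - 7*b + 12
(5) = g*(g - 5)*(g + 6)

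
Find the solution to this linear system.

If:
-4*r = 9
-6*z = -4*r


Then:
r = -9/4
z = -3/2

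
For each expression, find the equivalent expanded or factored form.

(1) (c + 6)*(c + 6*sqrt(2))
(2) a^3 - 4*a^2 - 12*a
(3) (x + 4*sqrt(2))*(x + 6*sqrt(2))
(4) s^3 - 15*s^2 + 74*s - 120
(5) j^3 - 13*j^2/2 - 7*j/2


(1) = c^2 + 6*c + 6*sqrt(2)*c + 36*sqrt(2)
(2) = a*(a - 6)*(a + 2)
(3) = x^2 + 10*sqrt(2)*x + 48
(4) = (s - 6)*(s - 5)*(s - 4)
(5) = j*(j - 7)*(j + 1/2)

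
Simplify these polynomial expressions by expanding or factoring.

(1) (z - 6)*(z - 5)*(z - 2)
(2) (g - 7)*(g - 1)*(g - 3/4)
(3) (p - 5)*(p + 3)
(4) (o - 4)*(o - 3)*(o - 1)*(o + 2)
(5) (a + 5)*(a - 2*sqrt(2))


(1) = z^3 - 13*z^2 + 52*z - 60
(2) = g^3 - 35*g^2/4 + 13*g - 21/4
(3) = p^2 - 2*p - 15
(4) = o^4 - 6*o^3 + 3*o^2 + 26*o - 24
(5) = a^2 - 2*sqrt(2)*a + 5*a - 10*sqrt(2)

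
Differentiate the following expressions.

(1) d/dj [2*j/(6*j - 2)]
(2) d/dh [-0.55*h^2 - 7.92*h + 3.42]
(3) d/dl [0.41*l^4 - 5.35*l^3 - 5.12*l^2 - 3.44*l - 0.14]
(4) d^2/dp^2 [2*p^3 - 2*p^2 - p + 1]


(1) = -1/(3*j - 1)^2
(2) = -1.1*h - 7.92
(3) = 1.64*l^3 - 16.05*l^2 - 10.24*l - 3.44
(4) = 12*p - 4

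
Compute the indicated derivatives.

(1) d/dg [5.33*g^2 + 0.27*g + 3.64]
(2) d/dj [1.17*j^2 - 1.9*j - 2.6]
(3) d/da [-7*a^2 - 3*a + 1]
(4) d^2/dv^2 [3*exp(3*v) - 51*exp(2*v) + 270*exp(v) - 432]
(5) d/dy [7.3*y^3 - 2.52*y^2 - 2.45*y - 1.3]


(1) = 10.66*g + 0.27
(2) = 2.34*j - 1.9
(3) = -14*a - 3
(4) = (27*exp(2*v) - 204*exp(v) + 270)*exp(v)
(5) = 21.9*y^2 - 5.04*y - 2.45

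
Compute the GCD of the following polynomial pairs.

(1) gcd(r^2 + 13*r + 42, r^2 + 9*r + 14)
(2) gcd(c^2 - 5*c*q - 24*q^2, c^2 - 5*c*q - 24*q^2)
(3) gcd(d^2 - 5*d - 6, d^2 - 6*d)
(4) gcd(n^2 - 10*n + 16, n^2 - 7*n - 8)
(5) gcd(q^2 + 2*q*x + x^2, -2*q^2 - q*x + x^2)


(1) = gcd((r + 6)*(r + 7), (r + 2)*(r + 7)) = r + 7
(2) = gcd((c - 8*q)*(c + 3*q), (c - 8*q)*(c + 3*q)) = -c^2 + 5*c*q + 24*q^2
(3) = d - 6
(4) = gcd((n - 8)*(n - 2), (n - 8)*(n + 1)) = n - 8
(5) = q + x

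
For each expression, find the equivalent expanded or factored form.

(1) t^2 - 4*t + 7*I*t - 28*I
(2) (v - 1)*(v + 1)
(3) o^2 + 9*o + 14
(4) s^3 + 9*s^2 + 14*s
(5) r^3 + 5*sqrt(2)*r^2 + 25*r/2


(1) = (t - 4)*(t + 7*I)
(2) = v^2 - 1
(3) = (o + 2)*(o + 7)
(4) = s*(s + 2)*(s + 7)
(5) = r*(r + 5*sqrt(2)/2)^2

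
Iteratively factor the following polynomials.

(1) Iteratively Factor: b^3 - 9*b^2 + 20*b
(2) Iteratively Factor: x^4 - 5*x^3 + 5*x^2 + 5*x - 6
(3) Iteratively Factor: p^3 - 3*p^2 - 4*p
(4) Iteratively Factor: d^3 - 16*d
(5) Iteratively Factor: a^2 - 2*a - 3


(1) = (b)*(b^2 - 9*b + 20) = b*(b - 4)*(b - 5)
(2) = (x + 1)*(x^3 - 6*x^2 + 11*x - 6) = (x - 2)*(x + 1)*(x^2 - 4*x + 3) = (x - 3)*(x - 2)*(x + 1)*(x - 1)
(3) = (p)*(p^2 - 3*p - 4) = p*(p + 1)*(p - 4)
(4) = (d + 4)*(d^2 - 4*d) = d*(d + 4)*(d - 4)
(5) = (a + 1)*(a - 3)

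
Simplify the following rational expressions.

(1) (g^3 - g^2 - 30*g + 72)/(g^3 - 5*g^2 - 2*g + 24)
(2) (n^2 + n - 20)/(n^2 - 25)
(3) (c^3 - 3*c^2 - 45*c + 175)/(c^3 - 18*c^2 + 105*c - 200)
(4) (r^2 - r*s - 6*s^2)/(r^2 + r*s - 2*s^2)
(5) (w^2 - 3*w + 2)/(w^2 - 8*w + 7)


(1) = (g + 6)/(g + 2)
(2) = (n - 4)/(n - 5)
(3) = (c + 7)/(c - 8)
(4) = (r - 3*s)/(r - s)
(5) = (w - 2)/(w - 7)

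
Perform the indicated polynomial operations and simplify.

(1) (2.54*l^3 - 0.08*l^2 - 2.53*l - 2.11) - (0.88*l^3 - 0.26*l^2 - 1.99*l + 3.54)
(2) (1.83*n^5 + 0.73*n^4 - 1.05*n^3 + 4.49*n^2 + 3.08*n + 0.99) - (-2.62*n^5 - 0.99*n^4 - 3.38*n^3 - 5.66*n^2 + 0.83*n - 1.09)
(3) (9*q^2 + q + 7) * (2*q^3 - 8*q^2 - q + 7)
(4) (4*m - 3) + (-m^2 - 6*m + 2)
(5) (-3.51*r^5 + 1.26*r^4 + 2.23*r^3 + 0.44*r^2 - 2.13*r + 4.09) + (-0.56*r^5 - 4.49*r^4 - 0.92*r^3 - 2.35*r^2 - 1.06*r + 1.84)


(1) = 1.66*l^3 + 0.18*l^2 - 0.54*l - 5.65
(2) = 4.45*n^5 + 1.72*n^4 + 2.33*n^3 + 10.15*n^2 + 2.25*n + 2.08
(3) = 18*q^5 - 70*q^4 - 3*q^3 + 6*q^2 + 49
(4) = -m^2 - 2*m - 1
(5) = -4.07*r^5 - 3.23*r^4 + 1.31*r^3 - 1.91*r^2 - 3.19*r + 5.93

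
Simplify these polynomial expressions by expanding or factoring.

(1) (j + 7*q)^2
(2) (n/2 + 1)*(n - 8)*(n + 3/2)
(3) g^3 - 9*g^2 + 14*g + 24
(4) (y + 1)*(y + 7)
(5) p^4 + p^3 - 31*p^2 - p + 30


(1) = j^2 + 14*j*q + 49*q^2
(2) = n^3/2 - 9*n^2/4 - 25*n/2 - 12
(3) = (g - 6)*(g - 4)*(g + 1)
(4) = y^2 + 8*y + 7
(5) = (p - 5)*(p - 1)*(p + 1)*(p + 6)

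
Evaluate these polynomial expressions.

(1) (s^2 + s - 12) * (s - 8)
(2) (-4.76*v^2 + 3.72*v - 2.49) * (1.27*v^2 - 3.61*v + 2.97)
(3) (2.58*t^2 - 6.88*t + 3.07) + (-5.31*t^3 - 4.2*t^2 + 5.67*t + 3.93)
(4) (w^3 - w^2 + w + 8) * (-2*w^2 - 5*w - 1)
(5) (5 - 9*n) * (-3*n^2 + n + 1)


(1) = s^3 - 7*s^2 - 20*s + 96
(2) = -6.0452*v^4 + 21.908*v^3 - 30.7287*v^2 + 20.0373*v - 7.3953
(3) = -5.31*t^3 - 1.62*t^2 - 1.21*t + 7.0
(4) = -2*w^5 - 3*w^4 + 2*w^3 - 20*w^2 - 41*w - 8
(5) = 27*n^3 - 24*n^2 - 4*n + 5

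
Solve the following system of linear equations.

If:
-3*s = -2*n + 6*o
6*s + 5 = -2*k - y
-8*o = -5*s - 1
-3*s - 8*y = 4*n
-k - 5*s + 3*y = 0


Then:
k = -14/5
n = 21/20
o = 1/4
s = 1/5
y = -3/5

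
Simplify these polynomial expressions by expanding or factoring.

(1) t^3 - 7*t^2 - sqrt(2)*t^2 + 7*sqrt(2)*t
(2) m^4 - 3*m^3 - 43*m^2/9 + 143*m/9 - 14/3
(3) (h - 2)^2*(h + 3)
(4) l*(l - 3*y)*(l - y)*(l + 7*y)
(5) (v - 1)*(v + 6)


(1) = t*(t - 7)*(t - sqrt(2))
(2) = (m - 3)*(m - 2)*(m - 1/3)*(m + 7/3)
(3) = h^3 - h^2 - 8*h + 12
(4) = l^4 + 3*l^3*y - 25*l^2*y^2 + 21*l*y^3
(5) = v^2 + 5*v - 6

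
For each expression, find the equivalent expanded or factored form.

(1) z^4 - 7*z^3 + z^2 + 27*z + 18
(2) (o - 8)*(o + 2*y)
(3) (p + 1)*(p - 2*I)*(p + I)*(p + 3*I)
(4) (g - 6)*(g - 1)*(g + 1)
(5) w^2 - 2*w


(1) = (z - 6)*(z - 3)*(z + 1)^2
(2) = o^2 + 2*o*y - 8*o - 16*y
(3) = p^4 + p^3 + 2*I*p^3 + 5*p^2 + 2*I*p^2 + 5*p + 6*I*p + 6*I
(4) = g^3 - 6*g^2 - g + 6
(5) = w*(w - 2)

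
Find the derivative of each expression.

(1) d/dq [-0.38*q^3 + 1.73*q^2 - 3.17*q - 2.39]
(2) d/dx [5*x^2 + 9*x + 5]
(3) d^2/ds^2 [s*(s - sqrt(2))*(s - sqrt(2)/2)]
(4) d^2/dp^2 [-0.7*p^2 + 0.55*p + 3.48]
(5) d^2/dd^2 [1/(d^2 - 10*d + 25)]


(1) = -1.14*q^2 + 3.46*q - 3.17
(2) = 10*x + 9
(3) = 6*s - 3*sqrt(2)
(4) = -1.40000000000000
(5) = 6/(d^4 - 20*d^3 + 150*d^2 - 500*d + 625)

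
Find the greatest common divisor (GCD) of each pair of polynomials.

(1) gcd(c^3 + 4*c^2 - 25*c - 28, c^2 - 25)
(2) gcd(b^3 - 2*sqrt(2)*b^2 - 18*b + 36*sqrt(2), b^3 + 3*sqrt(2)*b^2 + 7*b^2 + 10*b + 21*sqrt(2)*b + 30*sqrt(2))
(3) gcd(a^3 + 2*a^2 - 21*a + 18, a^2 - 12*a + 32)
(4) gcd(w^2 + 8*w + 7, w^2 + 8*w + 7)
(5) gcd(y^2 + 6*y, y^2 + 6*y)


(1) = 1
(2) = gcd((b - 3*sqrt(2))*(b - 2*sqrt(2))*(b + 3*sqrt(2)), (b + 2)*(b + 5)*(b + 3*sqrt(2))) = b + 3*sqrt(2)
(3) = gcd((a - 3)*(a - 1)*(a + 6), (a - 8)*(a - 4)) = 1
(4) = w^2 + 8*w + 7
(5) = gcd(y*(y + 6), y*(y + 6)) = y^2 + 6*y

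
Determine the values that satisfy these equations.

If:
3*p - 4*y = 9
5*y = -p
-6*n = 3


Then:
n = -1/2
p = 45/19
y = -9/19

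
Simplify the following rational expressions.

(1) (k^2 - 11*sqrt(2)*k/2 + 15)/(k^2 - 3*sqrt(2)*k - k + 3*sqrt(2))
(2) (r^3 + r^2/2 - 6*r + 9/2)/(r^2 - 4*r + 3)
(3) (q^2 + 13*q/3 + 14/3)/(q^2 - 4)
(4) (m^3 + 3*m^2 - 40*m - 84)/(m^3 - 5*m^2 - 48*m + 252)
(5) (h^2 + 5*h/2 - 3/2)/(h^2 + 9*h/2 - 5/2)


(1) = (2*k - 5*sqrt(2))/(2*k - 2)
(2) = (2*r^2 + 3*r - 9)/(2*r - 6)
(3) = (3*q + 7)/(3*q - 6)
(4) = (m + 2)/(m - 6)
(5) = (h + 3)/(h + 5)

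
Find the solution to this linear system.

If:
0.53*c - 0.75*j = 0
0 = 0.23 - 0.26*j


Then:
c = 1.25
j = 0.88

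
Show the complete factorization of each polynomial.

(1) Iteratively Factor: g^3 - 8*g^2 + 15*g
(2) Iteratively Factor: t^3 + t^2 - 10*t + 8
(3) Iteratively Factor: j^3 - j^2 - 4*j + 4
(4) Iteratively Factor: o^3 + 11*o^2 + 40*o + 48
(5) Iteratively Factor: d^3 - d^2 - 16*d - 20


(1) = (g)*(g^2 - 8*g + 15) = g*(g - 5)*(g - 3)
(2) = (t + 4)*(t^2 - 3*t + 2) = (t - 2)*(t + 4)*(t - 1)
(3) = (j - 2)*(j^2 + j - 2) = (j - 2)*(j + 2)*(j - 1)
(4) = (o + 4)*(o^2 + 7*o + 12) = (o + 3)*(o + 4)*(o + 4)
(5) = (d + 2)*(d^2 - 3*d - 10) = (d - 5)*(d + 2)*(d + 2)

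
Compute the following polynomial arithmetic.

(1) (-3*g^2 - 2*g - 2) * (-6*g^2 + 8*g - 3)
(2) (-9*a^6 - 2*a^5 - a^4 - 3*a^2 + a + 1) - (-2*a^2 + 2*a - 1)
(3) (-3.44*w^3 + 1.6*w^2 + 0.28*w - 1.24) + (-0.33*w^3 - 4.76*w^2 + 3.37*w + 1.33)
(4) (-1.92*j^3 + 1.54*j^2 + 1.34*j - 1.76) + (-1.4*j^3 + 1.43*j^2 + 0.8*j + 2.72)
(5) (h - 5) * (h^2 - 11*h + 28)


(1) = 18*g^4 - 12*g^3 + 5*g^2 - 10*g + 6
(2) = -9*a^6 - 2*a^5 - a^4 - a^2 - a + 2
(3) = -3.77*w^3 - 3.16*w^2 + 3.65*w + 0.09
(4) = -3.32*j^3 + 2.97*j^2 + 2.14*j + 0.96
(5) = h^3 - 16*h^2 + 83*h - 140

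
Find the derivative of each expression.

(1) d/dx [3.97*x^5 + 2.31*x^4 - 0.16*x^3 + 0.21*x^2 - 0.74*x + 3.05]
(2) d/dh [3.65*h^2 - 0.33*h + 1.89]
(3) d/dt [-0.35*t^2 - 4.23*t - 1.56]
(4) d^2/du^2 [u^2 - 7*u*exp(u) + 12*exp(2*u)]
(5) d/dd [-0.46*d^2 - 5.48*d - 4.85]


(1) = 19.85*x^4 + 9.24*x^3 - 0.48*x^2 + 0.42*x - 0.74
(2) = 7.3*h - 0.33
(3) = -0.7*t - 4.23
(4) = -7*u*exp(u) + 48*exp(2*u) - 14*exp(u) + 2
(5) = -0.92*d - 5.48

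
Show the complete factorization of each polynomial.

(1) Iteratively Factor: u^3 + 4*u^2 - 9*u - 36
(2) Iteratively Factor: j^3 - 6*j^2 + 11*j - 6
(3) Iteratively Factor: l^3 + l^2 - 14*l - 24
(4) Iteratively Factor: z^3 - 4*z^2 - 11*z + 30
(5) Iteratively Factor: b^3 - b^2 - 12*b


(1) = (u + 4)*(u^2 - 9) = (u + 3)*(u + 4)*(u - 3)
(2) = (j - 3)*(j^2 - 3*j + 2) = (j - 3)*(j - 1)*(j - 2)
(3) = (l + 3)*(l^2 - 2*l - 8) = (l - 4)*(l + 3)*(l + 2)
(4) = (z - 5)*(z^2 + z - 6) = (z - 5)*(z - 2)*(z + 3)
(5) = (b + 3)*(b^2 - 4*b) = (b - 4)*(b + 3)*(b)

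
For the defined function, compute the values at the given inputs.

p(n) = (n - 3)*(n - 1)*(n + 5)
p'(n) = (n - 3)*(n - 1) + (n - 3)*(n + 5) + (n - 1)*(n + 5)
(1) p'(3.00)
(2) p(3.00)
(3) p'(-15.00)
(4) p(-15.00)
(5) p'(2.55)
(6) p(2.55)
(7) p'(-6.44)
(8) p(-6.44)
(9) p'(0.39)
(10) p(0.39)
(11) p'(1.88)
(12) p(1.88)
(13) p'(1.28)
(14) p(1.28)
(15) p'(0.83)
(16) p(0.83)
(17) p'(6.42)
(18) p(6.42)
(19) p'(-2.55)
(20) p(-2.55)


(1) = 16.00
(2) = 0.00
(3) = 628.00
(4) = -2880.00
(5) = 7.61
(6) = -5.27
(7) = 94.54
(8) = -101.14
(9) = -15.76
(10) = 8.58
(11) = -2.64
(12) = -6.78
(13) = -9.52
(14) = -3.02
(15) = -13.27
(16) = 2.15
(17) = 119.49
(18) = 211.69
(19) = -2.59
(20) = 48.27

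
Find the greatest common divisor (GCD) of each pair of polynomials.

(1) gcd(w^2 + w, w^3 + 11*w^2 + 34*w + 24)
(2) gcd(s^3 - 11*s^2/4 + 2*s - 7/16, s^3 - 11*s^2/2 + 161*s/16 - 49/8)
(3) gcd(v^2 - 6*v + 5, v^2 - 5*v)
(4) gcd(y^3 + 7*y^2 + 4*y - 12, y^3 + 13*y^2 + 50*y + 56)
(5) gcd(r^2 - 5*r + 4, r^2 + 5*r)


(1) = gcd(w*(w + 1), (w + 1)*(w + 4)*(w + 6)) = w + 1
(2) = s - 7/4
(3) = gcd((v - 5)*(v - 1), v*(v - 5)) = v - 5
(4) = gcd((y - 1)*(y + 2)*(y + 6), (y + 2)*(y + 4)*(y + 7)) = y + 2
(5) = 1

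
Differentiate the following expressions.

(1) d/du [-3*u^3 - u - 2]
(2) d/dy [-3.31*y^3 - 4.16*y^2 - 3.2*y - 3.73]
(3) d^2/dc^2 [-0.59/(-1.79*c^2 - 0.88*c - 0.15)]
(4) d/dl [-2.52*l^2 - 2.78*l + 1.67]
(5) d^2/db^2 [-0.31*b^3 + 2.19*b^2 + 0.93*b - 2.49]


(1) = -9*u^2 - 1
(2) = -9.93*y^2 - 8.32*y - 3.2
(3) = (-3.780838*c^2 - 1.858736*c + 0.59*(3.58*c + 0.88)*(7.16*c + 1.76) - 0.31683)/(1.79*c^2 + 0.88*c + 0.15)^3
(4) = -5.04*l - 2.78
(5) = 4.38 - 1.86*b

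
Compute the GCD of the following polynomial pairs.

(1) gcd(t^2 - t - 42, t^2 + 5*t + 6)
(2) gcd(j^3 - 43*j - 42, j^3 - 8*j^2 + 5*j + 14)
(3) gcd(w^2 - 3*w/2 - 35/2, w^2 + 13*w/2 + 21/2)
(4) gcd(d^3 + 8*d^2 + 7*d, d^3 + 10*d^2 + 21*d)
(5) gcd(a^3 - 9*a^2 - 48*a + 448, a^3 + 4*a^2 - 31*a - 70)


(1) = 1
(2) = gcd((j - 7)*(j + 1)*(j + 6), (j - 7)*(j - 2)*(j + 1)) = j^2 - 6*j - 7
(3) = w + 7/2
(4) = gcd(d*(d + 1)*(d + 7), d*(d + 3)*(d + 7)) = d^2 + 7*d
(5) = a + 7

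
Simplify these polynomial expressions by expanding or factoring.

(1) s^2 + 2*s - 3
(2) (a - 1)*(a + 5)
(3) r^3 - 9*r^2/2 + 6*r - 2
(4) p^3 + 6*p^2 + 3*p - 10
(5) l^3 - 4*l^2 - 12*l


(1) = (s - 1)*(s + 3)
(2) = a^2 + 4*a - 5
(3) = (r - 2)^2*(r - 1/2)
(4) = (p - 1)*(p + 2)*(p + 5)
(5) = l*(l - 6)*(l + 2)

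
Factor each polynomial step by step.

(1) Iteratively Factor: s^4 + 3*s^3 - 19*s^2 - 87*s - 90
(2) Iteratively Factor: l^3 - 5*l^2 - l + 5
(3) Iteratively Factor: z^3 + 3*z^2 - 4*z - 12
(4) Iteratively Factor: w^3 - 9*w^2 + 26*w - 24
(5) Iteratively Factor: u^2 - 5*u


(1) = (s + 2)*(s^3 + s^2 - 21*s - 45) = (s + 2)*(s + 3)*(s^2 - 2*s - 15) = (s + 2)*(s + 3)^2*(s - 5)
(2) = (l + 1)*(l^2 - 6*l + 5) = (l - 5)*(l + 1)*(l - 1)
(3) = (z + 3)*(z^2 - 4) = (z + 2)*(z + 3)*(z - 2)
(4) = (w - 2)*(w^2 - 7*w + 12) = (w - 4)*(w - 2)*(w - 3)
(5) = (u)*(u - 5)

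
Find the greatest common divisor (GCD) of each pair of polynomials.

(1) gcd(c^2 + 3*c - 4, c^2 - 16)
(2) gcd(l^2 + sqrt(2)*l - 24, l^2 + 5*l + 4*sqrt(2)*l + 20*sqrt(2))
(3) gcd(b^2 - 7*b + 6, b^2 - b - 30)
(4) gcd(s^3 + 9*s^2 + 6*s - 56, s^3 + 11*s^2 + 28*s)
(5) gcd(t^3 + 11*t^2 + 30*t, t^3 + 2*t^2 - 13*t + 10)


(1) = c + 4
(2) = gcd((l - 3*sqrt(2))*(l + 4*sqrt(2)), (l + 5)*(l + 4*sqrt(2))) = l + 4*sqrt(2)
(3) = b - 6
(4) = gcd((s - 2)*(s + 4)*(s + 7), s*(s + 4)*(s + 7)) = s^2 + 11*s + 28
(5) = t + 5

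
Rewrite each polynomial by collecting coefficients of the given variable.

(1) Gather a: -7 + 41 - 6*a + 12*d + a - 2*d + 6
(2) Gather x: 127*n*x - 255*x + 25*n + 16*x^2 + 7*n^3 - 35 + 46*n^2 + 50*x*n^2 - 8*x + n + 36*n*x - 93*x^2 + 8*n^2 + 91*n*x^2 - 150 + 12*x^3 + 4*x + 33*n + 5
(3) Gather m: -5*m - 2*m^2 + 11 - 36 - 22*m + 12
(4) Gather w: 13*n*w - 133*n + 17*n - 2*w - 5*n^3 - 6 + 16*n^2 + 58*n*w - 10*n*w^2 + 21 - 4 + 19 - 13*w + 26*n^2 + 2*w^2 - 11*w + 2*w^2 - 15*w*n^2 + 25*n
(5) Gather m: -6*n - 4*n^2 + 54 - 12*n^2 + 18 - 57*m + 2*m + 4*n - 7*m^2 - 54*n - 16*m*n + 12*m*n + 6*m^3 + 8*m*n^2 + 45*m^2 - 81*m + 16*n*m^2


(1) = -5*a + 10*d + 40
(2) = 7*n^3 + 54*n^2 + 59*n + 12*x^3 + x^2*(91*n - 77) + x*(50*n^2 + 163*n - 259) - 180
(3) = -2*m^2 - 27*m - 13
(4) = -5*n^3 + 42*n^2 - 91*n + w^2*(4 - 10*n) + w*(-15*n^2 + 71*n - 26) + 30
(5) = 6*m^3 + m^2*(16*n + 38) + m*(8*n^2 - 4*n - 136) - 16*n^2 - 56*n + 72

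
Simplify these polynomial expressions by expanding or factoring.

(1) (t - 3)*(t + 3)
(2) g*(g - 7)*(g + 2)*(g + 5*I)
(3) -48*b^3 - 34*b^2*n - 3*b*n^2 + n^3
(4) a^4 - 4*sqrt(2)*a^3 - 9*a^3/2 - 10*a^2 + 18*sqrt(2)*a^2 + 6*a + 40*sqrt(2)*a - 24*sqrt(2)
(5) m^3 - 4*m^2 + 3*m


(1) = t^2 - 9
(2) = g^4 - 5*g^3 + 5*I*g^3 - 14*g^2 - 25*I*g^2 - 70*I*g
(3) = (-8*b + n)*(2*b + n)*(3*b + n)
(4) = (a - 6)*(a - 1/2)*(a + 2)*(a - 4*sqrt(2))
(5) = m*(m - 3)*(m - 1)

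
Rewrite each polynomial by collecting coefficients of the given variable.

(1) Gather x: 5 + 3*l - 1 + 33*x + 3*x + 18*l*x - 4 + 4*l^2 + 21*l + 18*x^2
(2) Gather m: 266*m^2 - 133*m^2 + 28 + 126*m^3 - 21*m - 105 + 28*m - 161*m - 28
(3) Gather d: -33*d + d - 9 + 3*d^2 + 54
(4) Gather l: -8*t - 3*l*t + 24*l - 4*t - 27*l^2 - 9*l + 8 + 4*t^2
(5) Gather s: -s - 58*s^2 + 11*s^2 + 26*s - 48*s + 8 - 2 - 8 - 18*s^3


(1) = 4*l^2 + 24*l + 18*x^2 + x*(18*l + 36)
(2) = 126*m^3 + 133*m^2 - 154*m - 105
(3) = 3*d^2 - 32*d + 45
(4) = -27*l^2 + l*(15 - 3*t) + 4*t^2 - 12*t + 8
(5) = -18*s^3 - 47*s^2 - 23*s - 2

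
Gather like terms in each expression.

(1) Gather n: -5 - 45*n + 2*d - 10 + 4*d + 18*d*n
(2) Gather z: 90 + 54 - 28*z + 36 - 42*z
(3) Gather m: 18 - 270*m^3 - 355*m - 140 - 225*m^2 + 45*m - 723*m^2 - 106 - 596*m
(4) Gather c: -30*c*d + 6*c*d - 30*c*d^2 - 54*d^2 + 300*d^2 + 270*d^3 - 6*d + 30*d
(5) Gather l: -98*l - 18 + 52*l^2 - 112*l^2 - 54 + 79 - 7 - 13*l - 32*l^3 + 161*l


(1) = 6*d + n*(18*d - 45) - 15
(2) = 180 - 70*z
(3) = -270*m^3 - 948*m^2 - 906*m - 228
(4) = c*(-30*d^2 - 24*d) + 270*d^3 + 246*d^2 + 24*d
(5) = -32*l^3 - 60*l^2 + 50*l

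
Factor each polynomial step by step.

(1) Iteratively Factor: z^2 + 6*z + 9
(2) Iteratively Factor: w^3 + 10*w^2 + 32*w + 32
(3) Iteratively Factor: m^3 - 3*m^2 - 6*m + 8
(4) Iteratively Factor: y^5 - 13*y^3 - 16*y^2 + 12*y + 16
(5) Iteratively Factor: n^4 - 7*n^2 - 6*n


(1) = (z + 3)*(z + 3)
(2) = (w + 4)*(w^2 + 6*w + 8) = (w + 2)*(w + 4)*(w + 4)
(3) = (m - 4)*(m^2 + m - 2) = (m - 4)*(m + 2)*(m - 1)
(4) = (y - 1)*(y^4 + y^3 - 12*y^2 - 28*y - 16) = (y - 4)*(y - 1)*(y^3 + 5*y^2 + 8*y + 4) = (y - 4)*(y - 1)*(y + 2)*(y^2 + 3*y + 2) = (y - 4)*(y - 1)*(y + 2)^2*(y + 1)
(5) = (n)*(n^3 - 7*n - 6) = n*(n - 3)*(n^2 + 3*n + 2) = n*(n - 3)*(n + 2)*(n + 1)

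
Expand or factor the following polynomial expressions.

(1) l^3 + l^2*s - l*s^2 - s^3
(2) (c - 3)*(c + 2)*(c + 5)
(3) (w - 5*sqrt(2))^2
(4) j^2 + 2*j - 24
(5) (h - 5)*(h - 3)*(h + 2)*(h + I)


(1) = (l - s)*(l + s)^2
(2) = c^3 + 4*c^2 - 11*c - 30
(3) = w^2 - 10*sqrt(2)*w + 50
(4) = (j - 4)*(j + 6)
(5) = h^4 - 6*h^3 + I*h^3 - h^2 - 6*I*h^2 + 30*h - I*h + 30*I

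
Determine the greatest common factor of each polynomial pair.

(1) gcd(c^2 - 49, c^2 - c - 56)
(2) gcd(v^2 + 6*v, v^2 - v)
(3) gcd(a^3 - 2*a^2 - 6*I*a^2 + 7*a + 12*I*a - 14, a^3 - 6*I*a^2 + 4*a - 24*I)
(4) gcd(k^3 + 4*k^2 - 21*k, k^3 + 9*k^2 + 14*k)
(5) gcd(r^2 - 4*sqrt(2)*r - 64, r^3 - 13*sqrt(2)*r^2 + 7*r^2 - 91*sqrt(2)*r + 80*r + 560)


(1) = gcd((c - 7)*(c + 7), (c - 8)*(c + 7)) = c + 7
(2) = v
(3) = 1
(4) = gcd(k*(k - 3)*(k + 7), k*(k + 2)*(k + 7)) = k^2 + 7*k
(5) = r - 8*sqrt(2)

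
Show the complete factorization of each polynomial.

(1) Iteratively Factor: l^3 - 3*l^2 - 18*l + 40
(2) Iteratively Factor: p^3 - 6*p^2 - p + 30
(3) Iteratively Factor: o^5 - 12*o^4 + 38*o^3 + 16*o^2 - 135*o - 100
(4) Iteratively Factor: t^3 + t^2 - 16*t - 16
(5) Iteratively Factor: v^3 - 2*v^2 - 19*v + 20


(1) = (l + 4)*(l^2 - 7*l + 10) = (l - 2)*(l + 4)*(l - 5)
(2) = (p - 3)*(p^2 - 3*p - 10) = (p - 3)*(p + 2)*(p - 5)
(3) = (o - 5)*(o^4 - 7*o^3 + 3*o^2 + 31*o + 20) = (o - 5)*(o + 1)*(o^3 - 8*o^2 + 11*o + 20) = (o - 5)^2*(o + 1)*(o^2 - 3*o - 4) = (o - 5)^2*(o + 1)^2*(o - 4)
(4) = (t - 4)*(t^2 + 5*t + 4) = (t - 4)*(t + 1)*(t + 4)
(5) = (v - 1)*(v^2 - v - 20) = (v - 5)*(v - 1)*(v + 4)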